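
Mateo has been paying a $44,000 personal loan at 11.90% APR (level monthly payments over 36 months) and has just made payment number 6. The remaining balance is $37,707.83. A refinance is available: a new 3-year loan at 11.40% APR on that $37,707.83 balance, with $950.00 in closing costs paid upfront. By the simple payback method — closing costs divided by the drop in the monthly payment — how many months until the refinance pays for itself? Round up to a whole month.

Current payment = 44,000 × 11.9%/12 / (1 − (1+0.0099167)^−36) = $1,459.33.
Refinanced payment = 37,707.83 × 0.0095000 / (1 − (1+0.0095000)^−36) = $1,241.66.
Monthly savings = $1,459.33 − $1,241.66 = $217.67.
Break-even = $950.00 / $217.67 = 4.36 → 5 months.

5 months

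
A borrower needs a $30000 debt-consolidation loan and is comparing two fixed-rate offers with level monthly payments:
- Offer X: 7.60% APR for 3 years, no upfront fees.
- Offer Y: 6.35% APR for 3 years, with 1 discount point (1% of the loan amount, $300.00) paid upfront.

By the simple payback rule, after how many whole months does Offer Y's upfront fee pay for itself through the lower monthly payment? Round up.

Offer X: monthly rate = 7.6%/12 = 0.0063333; payment = 30,000 × 0.0063333 / (1 − (1+0.0063333)^−36) = $934.56.
Offer Y: at 6.35% the monthly rate is 0.0052917, so the payment is 30,000 × 0.0052917 / (1 − 1.0052917^−36) = $917.42.
Monthly savings = $934.56 − $917.42 = $17.14.
Break-even = $300.00 / $17.14 = 17.50 → 18 months.

18 months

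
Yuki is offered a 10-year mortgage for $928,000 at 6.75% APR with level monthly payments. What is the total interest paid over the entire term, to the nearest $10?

$350,680

At 6.75% the monthly rate is 0.0056250, so the payment is 928,000 × 0.0056250 / (1 − 1.0056250^−120) = $10,655.68.
Total paid = 120 × $10,655.68 = $1,278,681.60; interest = $1,278,681.60 − $928,000 = $350,681.60.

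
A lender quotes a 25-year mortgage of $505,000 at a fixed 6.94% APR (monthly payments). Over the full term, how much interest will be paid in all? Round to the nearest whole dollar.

$559,979

At 6.94% the monthly rate is 0.0057833, so the payment is 505,000 × 0.0057833 / (1 − 1.0057833^−300) = $3,549.93.
Total paid = 300 × $3,549.93 = $1,064,979.00; interest = $1,064,979.00 − $505,000 = $559,979.00.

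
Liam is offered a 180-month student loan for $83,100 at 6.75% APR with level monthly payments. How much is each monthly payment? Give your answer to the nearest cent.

$735.36

At 6.75% the monthly rate is 0.0056250, so the payment is 83,100 × 0.0056250 / (1 − 1.0056250^−180) = $735.36.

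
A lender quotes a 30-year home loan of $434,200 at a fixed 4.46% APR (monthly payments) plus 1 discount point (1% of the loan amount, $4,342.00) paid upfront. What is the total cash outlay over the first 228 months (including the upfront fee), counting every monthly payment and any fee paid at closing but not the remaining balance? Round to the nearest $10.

At 4.46% the monthly rate is 0.0037167, so the payment is 434,200 × 0.0037167 / (1 − 1.0037167^−360) = $2,189.72.
Total outlay = 228 × $2,189.72 + $4,342.00 = $503,598.16.

$503,600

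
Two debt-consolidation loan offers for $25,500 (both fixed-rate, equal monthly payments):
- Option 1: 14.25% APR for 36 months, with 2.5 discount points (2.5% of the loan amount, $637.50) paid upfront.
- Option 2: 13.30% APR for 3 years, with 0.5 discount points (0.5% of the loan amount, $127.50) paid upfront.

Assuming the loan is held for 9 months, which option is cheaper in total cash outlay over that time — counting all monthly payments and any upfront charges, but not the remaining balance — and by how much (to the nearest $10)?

Option 1: monthly rate = 14.25%/12 = 0.0118750; payment = 25,500 × 0.0118750 / (1 − (1+0.0118750)^−36) = $874.63.
Option 2: monthly rate = 13.3%/12 = 0.0110833; payment = 25,500 × 0.0110833 / (1 − (1+0.0110833)^−36) = $862.89.
Over 9 months: Option 1 costs 9 × $874.63 + $637.50 = $8,509.17; Option 2 costs 9 × $862.89 + $127.50 = $7,893.51.
Option 2 is cheaper by $8,509.17 − $7,893.51 = $615.66.

Option 2 by $620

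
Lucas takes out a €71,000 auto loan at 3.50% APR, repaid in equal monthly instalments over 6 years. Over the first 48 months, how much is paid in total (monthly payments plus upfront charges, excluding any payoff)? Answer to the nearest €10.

€52,550

Monthly rate = 3.5%/12 = 0.0029167; payment = 71,000 × 0.0029167 / (1 − (1+0.0029167)^−72) = €1,094.71.
Total outlay = 48 × €1,094.71 = €52,546.08.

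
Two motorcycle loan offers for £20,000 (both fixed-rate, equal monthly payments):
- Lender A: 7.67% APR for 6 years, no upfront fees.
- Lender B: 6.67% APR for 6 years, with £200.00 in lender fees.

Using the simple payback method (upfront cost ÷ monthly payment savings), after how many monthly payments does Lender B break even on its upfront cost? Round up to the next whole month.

21 months

Lender A: at 7.67% the monthly rate is 0.0063917, so the payment is 20,000 × 0.0063917 / (1 − 1.0063917^−72) = £347.45.
Lender B: monthly rate = 6.67%/12 = 0.0055583; payment = 20,000 × 0.0055583 / (1 − (1+0.0055583)^−72) = £337.82.
Monthly savings = £347.45 − £337.82 = £9.63.
Break-even = £200.00 / £9.63 = 20.77 → 21 months.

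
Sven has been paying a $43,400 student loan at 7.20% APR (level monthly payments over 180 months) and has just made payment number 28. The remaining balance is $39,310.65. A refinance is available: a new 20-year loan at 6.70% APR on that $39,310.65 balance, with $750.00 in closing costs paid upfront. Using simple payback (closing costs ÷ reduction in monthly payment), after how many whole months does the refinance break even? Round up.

8 months

Current payment = 43,400 × 7.2%/12 / (1 − (1+0.0060000)^−180) = $394.96.
Refinanced payment = 39,310.65 × 0.0055833 / (1 − (1+0.0055833)^−240) = $297.74.
Monthly savings = $394.96 − $297.74 = $97.22.
Break-even = $750.00 / $97.22 = 7.71 → 8 months.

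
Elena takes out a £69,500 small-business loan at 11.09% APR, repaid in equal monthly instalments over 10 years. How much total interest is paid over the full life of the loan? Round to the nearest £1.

At 11.09% the monthly rate is 0.0092417, so the payment is 69,500 × 0.0092417 / (1 − 1.0092417^−120) = £960.91.
Total paid = 120 × £960.91 = £115,309.20; interest = £115,309.20 − £69,500 = £45,809.20.

£45,809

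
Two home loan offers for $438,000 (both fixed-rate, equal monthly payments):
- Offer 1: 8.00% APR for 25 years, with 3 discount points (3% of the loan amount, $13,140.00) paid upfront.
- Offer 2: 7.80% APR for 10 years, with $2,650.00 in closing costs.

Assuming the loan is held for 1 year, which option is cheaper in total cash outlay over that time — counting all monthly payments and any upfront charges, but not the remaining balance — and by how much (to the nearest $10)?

Offer 1 by $12,160

Offer 1: at 8.00% the monthly rate is 0.0066667, so the payment is 438,000 × 0.0066667 / (1 − 1.0066667^−300) = $3,380.56.
Offer 2: at 7.80% the monthly rate is 0.0065000, so the payment is 438,000 × 0.0065000 / (1 − 1.0065000^−120) = $5,267.97.
Over 12 months: Offer 1 costs 12 × $3,380.56 + $13,140.00 = $53,706.72; Offer 2 costs 12 × $5,267.97 + $2,650.00 = $65,865.64.
Offer 1 is cheaper by $65,865.64 − $53,706.72 = $12,158.92.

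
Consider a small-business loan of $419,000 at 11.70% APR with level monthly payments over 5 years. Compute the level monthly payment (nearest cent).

Monthly rate = 11.7%/12 = 0.0097500; payment = 419,000 × 0.0097500 / (1 − (1+0.0097500)^−60) = $9,257.03.

$9,257.03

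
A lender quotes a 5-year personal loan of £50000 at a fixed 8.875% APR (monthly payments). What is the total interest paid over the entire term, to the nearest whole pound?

Monthly rate = 8.875%/12 = 0.0073958; payment = 50,000 × 0.0073958 / (1 − (1+0.0073958)^−60) = £1,034.89.
Total paid = 60 × £1,034.89 = £62,093.40; interest = £62,093.40 − £50,000 = £12,093.40.

£12,093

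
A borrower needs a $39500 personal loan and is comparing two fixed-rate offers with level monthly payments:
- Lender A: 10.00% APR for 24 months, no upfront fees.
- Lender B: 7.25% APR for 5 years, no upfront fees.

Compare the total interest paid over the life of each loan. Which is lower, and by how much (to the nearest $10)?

Lender A by $3,460

Lender A: at 10.00% the monthly rate is 0.0083333, so the payment is 39,500 × 0.0083333 / (1 − 1.0083333^−24) = $1,822.72.
Total interest on Lender A = 24 × $1,822.72 − $39,500 = $4,245.28.
Lender B: at 7.25% the monthly rate is 0.0060417, so the payment is 39,500 × 0.0060417 / (1 − 1.0060417^−60) = $786.81.
Total interest on Lender B = 60 × $786.81 − $39,500 = $7,708.60.
Lender A is lower by $3,463.32.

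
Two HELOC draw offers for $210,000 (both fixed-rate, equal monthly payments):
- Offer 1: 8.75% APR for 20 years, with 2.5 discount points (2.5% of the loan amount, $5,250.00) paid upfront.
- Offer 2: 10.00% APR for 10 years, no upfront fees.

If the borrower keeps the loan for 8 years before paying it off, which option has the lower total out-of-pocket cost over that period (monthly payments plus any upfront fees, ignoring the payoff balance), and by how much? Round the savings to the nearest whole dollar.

Offer 1 by $83,010

Offer 1: at 8.75% the monthly rate is 0.0072917, so the payment is 210,000 × 0.0072917 / (1 − 1.0072917^−240) = $1,855.79.
Offer 2: monthly rate = 10%/12 = 0.0083333; payment = 210,000 × 0.0083333 / (1 − (1+0.0083333)^−120) = $2,775.17.
Over 96 months: Offer 1 costs 96 × $1,855.79 + $5,250.00 = $183,405.84; Offer 2 costs 96 × $2,775.17 = $266,416.32.
Offer 1 is cheaper by $266,416.32 − $183,405.84 = $83,010.48.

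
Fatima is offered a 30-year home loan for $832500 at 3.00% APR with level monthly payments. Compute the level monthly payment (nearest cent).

At 3.00% the monthly rate is 0.0025000, so the payment is 832,500 × 0.0025000 / (1 − 1.0025000^−360) = $3,509.85.

$3,509.85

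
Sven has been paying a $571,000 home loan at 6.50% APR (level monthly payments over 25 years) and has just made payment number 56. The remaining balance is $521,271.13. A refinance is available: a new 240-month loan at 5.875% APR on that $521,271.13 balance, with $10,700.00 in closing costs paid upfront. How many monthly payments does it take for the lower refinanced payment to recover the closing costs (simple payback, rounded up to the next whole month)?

Current payment = 571,000 × 6.5%/12 / (1 − (1+0.0054167)^−300) = $3,855.43.
Refinanced payment = 521,271.13 × 0.0048958 / (1 − (1+0.0048958)^−240) = $3,697.06.
Monthly savings = $3,855.43 − $3,697.06 = $158.37.
Break-even = $10,700.00 / $158.37 = 67.56 → 68 months.

68 months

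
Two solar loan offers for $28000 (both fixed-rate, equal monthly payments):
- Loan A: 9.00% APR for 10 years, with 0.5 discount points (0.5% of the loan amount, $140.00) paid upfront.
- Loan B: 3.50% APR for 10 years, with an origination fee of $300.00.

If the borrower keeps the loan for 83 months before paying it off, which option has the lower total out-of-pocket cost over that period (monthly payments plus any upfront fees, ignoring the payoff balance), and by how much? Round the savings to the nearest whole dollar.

Loan A: at 9.00% the monthly rate is 0.0075000, so the payment is 28,000 × 0.0075000 / (1 − 1.0075000^−120) = $354.69.
Loan B: at 3.50% the monthly rate is 0.0029167, so the payment is 28,000 × 0.0029167 / (1 − 1.0029167^−120) = $276.88.
Over 83 months: Loan A costs 83 × $354.69 + $140.00 = $29,579.27; Loan B costs 83 × $276.88 + $300.00 = $23,281.04.
Loan B is cheaper by $29,579.27 − $23,281.04 = $6,298.23.

Loan B by $6,298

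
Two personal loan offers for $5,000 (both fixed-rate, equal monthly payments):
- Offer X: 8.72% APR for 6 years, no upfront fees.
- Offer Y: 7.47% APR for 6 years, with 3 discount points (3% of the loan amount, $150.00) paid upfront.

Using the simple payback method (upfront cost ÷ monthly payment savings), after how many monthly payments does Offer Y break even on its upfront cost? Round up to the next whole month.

Offer X: monthly rate = 8.72%/12 = 0.0072667; payment = 5,000 × 0.0072667 / (1 − (1+0.0072667)^−72) = $89.43.
Offer Y: at 7.47% the monthly rate is 0.0062250, so the payment is 5,000 × 0.0062250 / (1 − 1.0062250^−72) = $86.38.
Monthly savings = $89.43 − $86.38 = $3.05.
Break-even = $150.00 / $3.05 = 49.18 → 50 months.

50 months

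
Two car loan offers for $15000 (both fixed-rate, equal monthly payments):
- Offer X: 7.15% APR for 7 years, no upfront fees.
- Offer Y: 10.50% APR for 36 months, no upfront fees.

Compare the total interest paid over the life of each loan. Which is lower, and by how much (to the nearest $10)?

Offer Y by $1,560

Offer X: at 7.15% the monthly rate is 0.0059583, so the payment is 15,000 × 0.0059583 / (1 − 1.0059583^−84) = $227.49.
Total interest on Offer X = 84 × $227.49 − $15,000 = $4,109.16.
Offer Y: monthly rate = 10.5%/12 = 0.0087500; payment = 15,000 × 0.0087500 / (1 − (1+0.0087500)^−36) = $487.54.
Total interest on Offer Y = 36 × $487.54 − $15,000 = $2,551.44.
Offer Y is lower by $1,557.72.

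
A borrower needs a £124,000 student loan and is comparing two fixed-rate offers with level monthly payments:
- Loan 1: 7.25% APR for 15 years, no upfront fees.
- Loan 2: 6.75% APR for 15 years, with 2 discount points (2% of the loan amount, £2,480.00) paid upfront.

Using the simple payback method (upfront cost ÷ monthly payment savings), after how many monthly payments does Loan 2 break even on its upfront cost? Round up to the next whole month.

Loan 1: monthly rate = 7.25%/12 = 0.0060417; payment = 124,000 × 0.0060417 / (1 − (1+0.0060417)^−180) = £1,131.95.
Loan 2: at 6.75% the monthly rate is 0.0056250, so the payment is 124,000 × 0.0056250 / (1 − 1.0056250^−180) = £1,097.29.
Monthly savings = £1,131.95 − £1,097.29 = £34.66.
Break-even = £2,480.00 / £34.66 = 71.55 → 72 months.

72 months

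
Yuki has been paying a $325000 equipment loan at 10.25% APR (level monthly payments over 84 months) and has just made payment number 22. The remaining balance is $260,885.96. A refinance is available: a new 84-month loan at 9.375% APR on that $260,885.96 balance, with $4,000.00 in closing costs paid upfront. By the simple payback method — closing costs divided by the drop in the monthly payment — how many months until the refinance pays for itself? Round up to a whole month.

4 months

Current payment = 325,000 × 10.25%/12 / (1 − (1+0.0085417)^−84) = $5,437.46.
Refinanced payment = 260,885.96 × 0.0078125 / (1 − (1+0.0078125)^−84) = $4,247.23.
Monthly savings = $5,437.46 − $4,247.23 = $1,190.23.
Break-even = $4,000.00 / $1,190.23 = 3.36 → 4 months.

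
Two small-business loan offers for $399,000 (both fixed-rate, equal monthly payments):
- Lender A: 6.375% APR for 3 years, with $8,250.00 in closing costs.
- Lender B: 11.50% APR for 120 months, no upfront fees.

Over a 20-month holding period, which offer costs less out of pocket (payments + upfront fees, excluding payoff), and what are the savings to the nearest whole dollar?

Lender A: at 6.375% the monthly rate is 0.0053125, so the payment is 399,000 × 0.0053125 / (1 − 1.0053125^−36) = $12,206.26.
Lender B: at 11.50% the monthly rate is 0.0095833, so the payment is 399,000 × 0.0095833 / (1 − 1.0095833^−120) = $5,609.76.
Over 20 months: Lender A costs 20 × $12,206.26 + $8,250.00 = $252,375.20; Lender B costs 20 × $5,609.76 = $112,195.20.
Lender B is cheaper by $252,375.20 − $112,195.20 = $140,180.00.

Lender B by $140,180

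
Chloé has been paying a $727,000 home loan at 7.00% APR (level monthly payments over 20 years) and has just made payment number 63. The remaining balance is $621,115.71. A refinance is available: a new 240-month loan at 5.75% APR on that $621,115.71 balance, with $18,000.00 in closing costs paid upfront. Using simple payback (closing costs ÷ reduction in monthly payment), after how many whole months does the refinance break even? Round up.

Current payment = 727,000 × 7%/12 / (1 − (1+0.0058333)^−240) = $5,636.42.
Refinanced payment = 621,115.71 × 0.0047917 / (1 − (1+0.0047917)^−240) = $4,360.75.
Monthly savings = $5,636.42 − $4,360.75 = $1,275.67.
Break-even = $18,000.00 / $1,275.67 = 14.11 → 15 months.

15 months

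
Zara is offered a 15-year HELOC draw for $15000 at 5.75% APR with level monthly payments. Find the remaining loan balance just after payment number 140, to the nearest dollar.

$4,524

With monthly rate i = 5.75%/12 = 0.0047917, the balance after k of n payments is P · [(1+i)^n − (1+i)^k] / [(1+i)^n − 1].
(1+0.0047917)^180 = 2.36420112 and (1+0.0047917)^140 = 1.95273557, so the balance is 15,000 × (2.36420112 − 1.95273557) / (2.36420112 − 1) = $4,524.25.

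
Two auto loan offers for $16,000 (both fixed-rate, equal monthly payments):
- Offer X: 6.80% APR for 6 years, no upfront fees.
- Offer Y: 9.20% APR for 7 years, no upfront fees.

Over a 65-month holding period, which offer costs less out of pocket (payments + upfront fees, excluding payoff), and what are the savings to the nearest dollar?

Offer X: at 6.80% the monthly rate is 0.0056667, so the payment is 16,000 × 0.0056667 / (1 − 1.0056667^−72) = $271.25.
Offer Y: monthly rate = 9.2%/12 = 0.0076667; payment = 16,000 × 0.0076667 / (1 − (1+0.0076667)^−84) = $259.05.
Over 65 months: Offer X costs 65 × $271.25 = $17,631.25; Offer Y costs 65 × $259.05 = $16,838.25.
Offer Y is cheaper by $17,631.25 − $16,838.25 = $793.00.

Offer Y by $793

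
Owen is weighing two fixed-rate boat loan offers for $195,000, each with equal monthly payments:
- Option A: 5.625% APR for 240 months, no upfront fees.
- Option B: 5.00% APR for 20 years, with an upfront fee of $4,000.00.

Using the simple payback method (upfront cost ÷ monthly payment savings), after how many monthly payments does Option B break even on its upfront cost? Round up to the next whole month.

59 months

Option A: monthly rate = 5.625%/12 = 0.0046875; payment = 195,000 × 0.0046875 / (1 − (1+0.0046875)^−240) = $1,355.18.
Option B: monthly rate = 5%/12 = 0.0041667; payment = 195,000 × 0.0041667 / (1 − (1+0.0041667)^−240) = $1,286.91.
Monthly savings = $1,355.18 − $1,286.91 = $68.27.
Break-even = $4,000.00 / $68.27 = 58.59 → 59 months.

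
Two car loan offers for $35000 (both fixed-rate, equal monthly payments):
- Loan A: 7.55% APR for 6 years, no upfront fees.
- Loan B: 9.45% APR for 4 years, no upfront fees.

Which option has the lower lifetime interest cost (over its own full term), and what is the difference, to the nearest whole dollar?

Loan B by $1,465

Loan A: at 7.55% the monthly rate is 0.0062917, so the payment is 35,000 × 0.0062917 / (1 − 1.0062917^−72) = $606.00.
Total interest on Loan A = 72 × $606.00 − $35,000 = $8,632.00.
Loan B: at 9.45% the monthly rate is 0.0078750, so the payment is 35,000 × 0.0078750 / (1 − 1.0078750^−48) = $878.47.
Total interest on Loan B = 48 × $878.47 − $35,000 = $7,166.56.
Loan B is lower by $1,465.44.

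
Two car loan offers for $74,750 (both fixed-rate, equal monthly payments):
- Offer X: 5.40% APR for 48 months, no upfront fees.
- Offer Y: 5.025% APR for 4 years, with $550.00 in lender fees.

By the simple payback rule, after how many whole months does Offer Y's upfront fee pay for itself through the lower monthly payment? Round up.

Offer X: at 5.40% the monthly rate is 0.0045000, so the payment is 74,750 × 0.0045000 / (1 − 1.0045000^−48) = $1,735.02.
Offer Y: at 5.025% the monthly rate is 0.0041875, so the payment is 74,750 × 0.0041875 / (1 − 1.0041875^−48) = $1,722.29.
Monthly savings = $1,735.02 − $1,722.29 = $12.73.
Break-even = $550.00 / $12.73 = 43.21 → 44 months.

44 months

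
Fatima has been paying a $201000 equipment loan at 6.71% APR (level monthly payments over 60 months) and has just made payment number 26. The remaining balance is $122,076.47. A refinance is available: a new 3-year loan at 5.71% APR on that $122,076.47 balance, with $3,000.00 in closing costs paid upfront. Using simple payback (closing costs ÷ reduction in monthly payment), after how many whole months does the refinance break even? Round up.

Current payment = 201,000 × 6.71%/12 / (1 − (1+0.0055917)^−60) = $3,952.60.
Refinanced payment = 122,076.47 × 0.0047583 / (1 − (1+0.0047583)^−36) = $3,697.78.
Monthly savings = $3,952.60 − $3,697.78 = $254.82.
Break-even = $3,000.00 / $254.82 = 11.77 → 12 months.

12 months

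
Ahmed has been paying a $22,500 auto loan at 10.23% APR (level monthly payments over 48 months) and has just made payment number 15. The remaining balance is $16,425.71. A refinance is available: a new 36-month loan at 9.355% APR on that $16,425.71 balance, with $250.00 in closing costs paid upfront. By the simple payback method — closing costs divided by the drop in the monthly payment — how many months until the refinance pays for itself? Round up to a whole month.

Current payment = 22,500 × 10.23%/12 / (1 − (1+0.0085250)^−48) = $573.15.
Refinanced payment = 16,425.71 × 0.0077958 / (1 − (1+0.0077958)^−36) = $525.05.
Monthly savings = $573.15 − $525.05 = $48.10.
Break-even = $250.00 / $48.10 = 5.20 → 6 months.

6 months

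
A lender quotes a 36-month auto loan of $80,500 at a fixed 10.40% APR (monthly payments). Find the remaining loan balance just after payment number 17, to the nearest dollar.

With monthly rate i = 10.4%/12 = 0.0086667, the balance after k of n payments is P · [(1+i)^n − (1+i)^k] / [(1+i)^n − 1].
(1+0.0086667)^36 = 1.36431949 and (1+0.0086667)^17 = 1.15800483, so the balance is 80,500 × (1.36431949 − 1.15800483) / (1.36431949 − 1) = $45,587.27.

$45,587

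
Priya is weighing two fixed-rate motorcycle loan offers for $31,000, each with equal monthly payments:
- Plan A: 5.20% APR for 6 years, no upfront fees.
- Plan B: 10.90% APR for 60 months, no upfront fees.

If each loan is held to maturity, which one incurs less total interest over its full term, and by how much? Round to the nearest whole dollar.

Plan A by $4,195

Plan A: monthly rate = 5.2%/12 = 0.0043333; payment = 31,000 × 0.0043333 / (1 − (1+0.0043333)^−72) = $502.13.
Total interest on Plan A = 72 × $502.13 − $31,000 = $5,153.36.
Plan B: at 10.90% the monthly rate is 0.0090833, so the payment is 31,000 × 0.0090833 / (1 − 1.0090833^−60) = $672.47.
Total interest on Plan B = 60 × $672.47 − $31,000 = $9,348.20.
Plan A is lower by $4,194.84.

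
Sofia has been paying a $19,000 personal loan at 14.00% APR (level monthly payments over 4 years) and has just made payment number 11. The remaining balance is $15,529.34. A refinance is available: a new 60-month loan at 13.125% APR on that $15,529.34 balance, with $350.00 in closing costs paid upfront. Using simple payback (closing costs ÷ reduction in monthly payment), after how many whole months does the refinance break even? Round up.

Current payment = 19,000 × 14%/12 / (1 − (1+0.0116667)^−48) = $519.20.
Refinanced payment = 15,529.34 × 0.0109375 / (1 − (1+0.0109375)^−60) = $354.33.
Monthly savings = $519.20 − $354.33 = $164.87.
Break-even = $350.00 / $164.87 = 2.12 → 3 months.

3 months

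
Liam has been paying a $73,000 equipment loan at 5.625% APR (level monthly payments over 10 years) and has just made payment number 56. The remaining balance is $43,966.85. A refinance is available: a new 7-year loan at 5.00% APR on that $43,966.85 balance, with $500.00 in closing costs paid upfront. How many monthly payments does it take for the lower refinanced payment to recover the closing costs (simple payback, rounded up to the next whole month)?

3 months

Current payment = 73,000 × 5.625%/12 / (1 − (1+0.0046875)^−120) = $796.77.
Refinanced payment = 43,966.85 × 0.0041667 / (1 − (1+0.0041667)^−84) = $621.42.
Monthly savings = $796.77 − $621.42 = $175.35.
Break-even = $500.00 / $175.35 = 2.85 → 3 months.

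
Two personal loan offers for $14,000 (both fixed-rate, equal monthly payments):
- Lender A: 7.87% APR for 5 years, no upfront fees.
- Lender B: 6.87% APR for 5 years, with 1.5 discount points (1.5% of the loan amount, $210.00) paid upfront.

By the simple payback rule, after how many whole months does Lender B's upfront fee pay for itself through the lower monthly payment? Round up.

32 months

Lender A: monthly rate = 7.87%/12 = 0.0065583; payment = 14,000 × 0.0065583 / (1 − (1+0.0065583)^−60) = $283.00.
Lender B: at 6.87% the monthly rate is 0.0057250, so the payment is 14,000 × 0.0057250 / (1 − 1.0057250^−60) = $276.36.
Monthly savings = $283.00 − $276.36 = $6.64.
Break-even = $210.00 / $6.64 = 31.63 → 32 months.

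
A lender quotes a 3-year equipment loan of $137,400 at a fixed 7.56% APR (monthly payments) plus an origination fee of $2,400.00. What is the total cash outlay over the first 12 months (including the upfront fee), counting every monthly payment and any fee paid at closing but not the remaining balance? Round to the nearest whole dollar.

$53,733

At 7.56% the monthly rate is 0.0063000, so the payment is 137,400 × 0.0063000 / (1 − 1.0063000^−36) = $4,277.78.
Total outlay = 12 × $4,277.78 + $2,400.00 = $53,733.36.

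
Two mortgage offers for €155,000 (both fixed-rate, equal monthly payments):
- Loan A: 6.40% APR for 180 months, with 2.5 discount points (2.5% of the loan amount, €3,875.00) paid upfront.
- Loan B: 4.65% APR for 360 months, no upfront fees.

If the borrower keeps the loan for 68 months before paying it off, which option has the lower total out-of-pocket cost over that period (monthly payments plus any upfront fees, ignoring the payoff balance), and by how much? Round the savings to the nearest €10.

Loan A: at 6.40% the monthly rate is 0.0053333, so the payment is 155,000 × 0.0053333 / (1 − 1.0053333^−180) = €1,341.71.
Loan B: monthly rate = 4.65%/12 = 0.0038750; payment = 155,000 × 0.0038750 / (1 − (1+0.0038750)^−360) = €799.24.
Over 68 months: Loan A costs 68 × €1,341.71 + €3,875.00 = €95,111.28; Loan B costs 68 × €799.24 = €54,348.32.
Loan B is cheaper by €95,111.28 − €54,348.32 = €40,762.96.

Loan B by €40,760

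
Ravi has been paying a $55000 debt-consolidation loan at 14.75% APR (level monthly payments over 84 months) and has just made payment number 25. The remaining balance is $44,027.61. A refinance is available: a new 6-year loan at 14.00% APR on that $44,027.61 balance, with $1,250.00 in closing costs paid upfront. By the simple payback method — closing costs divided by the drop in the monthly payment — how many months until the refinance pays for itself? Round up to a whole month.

9 months

Current payment = 55,000 × 14.75%/12 / (1 − (1+0.0122917)^−84) = $1,053.62.
Refinanced payment = 44,027.61 × 0.0116667 / (1 − (1+0.0116667)^−72) = $907.22.
Monthly savings = $1,053.62 − $907.22 = $146.40.
Break-even = $1,250.00 / $146.40 = 8.54 → 9 months.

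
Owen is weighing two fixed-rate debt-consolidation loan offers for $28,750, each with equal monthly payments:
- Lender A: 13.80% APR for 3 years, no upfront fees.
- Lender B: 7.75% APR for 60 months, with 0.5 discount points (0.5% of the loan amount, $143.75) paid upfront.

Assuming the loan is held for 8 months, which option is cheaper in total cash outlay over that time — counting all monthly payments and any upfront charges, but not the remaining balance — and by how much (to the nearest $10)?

Lender B by $3,060

Lender A: monthly rate = 13.8%/12 = 0.0115000; payment = 28,750 × 0.0115000 / (1 − (1+0.0115000)^−36) = $979.82.
Lender B: monthly rate = 7.75%/12 = 0.0064583; payment = 28,750 × 0.0064583 / (1 − (1+0.0064583)^−60) = $579.51.
Over 8 months: Lender A costs 8 × $979.82 = $7,838.56; Lender B costs 8 × $579.51 + $143.75 = $4,779.83.
Lender B is cheaper by $7,838.56 − $4,779.83 = $3,058.73.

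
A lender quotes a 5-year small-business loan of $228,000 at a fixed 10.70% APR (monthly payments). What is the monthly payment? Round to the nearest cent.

Monthly rate = 10.7%/12 = 0.0089167; payment = 228,000 × 0.0089167 / (1 − (1+0.0089167)^−60) = $4,923.23.

$4,923.23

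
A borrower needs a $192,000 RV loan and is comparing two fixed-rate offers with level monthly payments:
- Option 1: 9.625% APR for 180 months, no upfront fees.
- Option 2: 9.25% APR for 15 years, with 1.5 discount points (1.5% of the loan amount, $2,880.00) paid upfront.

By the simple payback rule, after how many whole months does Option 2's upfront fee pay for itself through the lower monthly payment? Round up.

67 months

Option 1: at 9.625% the monthly rate is 0.0080208, so the payment is 192,000 × 0.0080208 / (1 − 1.0080208^−180) = $2,019.42.
Option 2: monthly rate = 9.25%/12 = 0.0077083; payment = 192,000 × 0.0077083 / (1 − (1+0.0077083)^−180) = $1,976.05.
Monthly savings = $2,019.42 − $1,976.05 = $43.37.
Break-even = $2,880.00 / $43.37 = 66.41 → 67 months.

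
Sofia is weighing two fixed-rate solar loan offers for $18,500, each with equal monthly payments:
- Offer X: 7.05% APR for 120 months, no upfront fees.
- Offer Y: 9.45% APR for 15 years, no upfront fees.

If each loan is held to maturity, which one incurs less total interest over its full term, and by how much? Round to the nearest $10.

Offer X: at 7.05% the monthly rate is 0.0058750, so the payment is 18,500 × 0.0058750 / (1 − 1.0058750^−120) = $215.28.
Total interest on Offer X = 120 × $215.28 − $18,500 = $7,333.60.
Offer Y: at 9.45% the monthly rate is 0.0078750, so the payment is 18,500 × 0.0078750 / (1 − 1.0078750^−180) = $192.62.
Total interest on Offer Y = 180 × $192.62 − $18,500 = $16,171.60.
Offer X is lower by $8,838.00.

Offer X by $8,840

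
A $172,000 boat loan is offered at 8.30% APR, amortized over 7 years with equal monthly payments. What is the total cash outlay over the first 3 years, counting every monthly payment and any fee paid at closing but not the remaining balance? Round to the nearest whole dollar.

$97,438

At 8.30% the monthly rate is 0.0069167, so the payment is 172,000 × 0.0069167 / (1 − 1.0069167^−84) = $2,706.61.
Total outlay = 36 × $2,706.61 = $97,437.96.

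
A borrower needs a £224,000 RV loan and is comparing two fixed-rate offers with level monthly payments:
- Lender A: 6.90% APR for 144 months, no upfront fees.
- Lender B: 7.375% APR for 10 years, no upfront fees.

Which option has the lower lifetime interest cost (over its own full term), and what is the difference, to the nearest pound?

Lender A: monthly rate = 6.9%/12 = 0.0057500; payment = 224,000 × 0.0057500 / (1 − (1+0.0057500)^−144) = £2,291.65.
Total interest on Lender A = 144 × £2,291.65 − £224,000 = £105,997.60.
Lender B: at 7.375% the monthly rate is 0.0061458, so the payment is 224,000 × 0.0061458 / (1 − 1.0061458^−120) = £2,644.33.
Total interest on Lender B = 120 × £2,644.33 − £224,000 = £93,319.60.
Lender B is lower by £12,678.00.

Lender B by £12,678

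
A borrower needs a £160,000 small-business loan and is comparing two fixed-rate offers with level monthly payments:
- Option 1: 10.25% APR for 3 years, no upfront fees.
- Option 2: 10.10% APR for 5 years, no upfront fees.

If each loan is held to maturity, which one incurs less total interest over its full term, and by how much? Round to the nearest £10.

Option 1: at 10.25% the monthly rate is 0.0085417, so the payment is 160,000 × 0.0085417 / (1 − 1.0085417^−36) = £5,181.55.
Total interest on Option 1 = 36 × £5,181.55 − £160,000 = £26,535.80.
Option 2: at 10.10% the monthly rate is 0.0084167, so the payment is 160,000 × 0.0084167 / (1 − 1.0084167^−60) = £3,407.41.
Total interest on Option 2 = 60 × £3,407.41 − £160,000 = £44,444.60.
Option 1 is lower by £17,908.80.

Option 1 by £17,910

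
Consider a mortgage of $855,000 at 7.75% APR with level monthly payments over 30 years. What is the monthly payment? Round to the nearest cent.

$6,125.32

Monthly rate = 7.75%/12 = 0.0064583; payment = 855,000 × 0.0064583 / (1 − (1+0.0064583)^−360) = $6,125.32.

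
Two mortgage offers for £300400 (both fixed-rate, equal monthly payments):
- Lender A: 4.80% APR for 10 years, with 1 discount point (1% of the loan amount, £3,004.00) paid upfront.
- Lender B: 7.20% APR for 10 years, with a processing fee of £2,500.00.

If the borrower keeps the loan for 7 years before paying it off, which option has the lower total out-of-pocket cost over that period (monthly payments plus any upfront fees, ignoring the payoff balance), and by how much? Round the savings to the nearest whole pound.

Lender A by £29,906

Lender A: at 4.80% the monthly rate is 0.0040000, so the payment is 300,400 × 0.0040000 / (1 − 1.0040000^−120) = £3,156.92.
Lender B: monthly rate = 7.2%/12 = 0.0060000; payment = 300,400 × 0.0060000 / (1 − (1+0.0060000)^−120) = £3,518.94.
Over 84 months: Lender A costs 84 × £3,156.92 + £3,004.00 = £268,185.28; Lender B costs 84 × £3,518.94 + £2,500.00 = £298,090.96.
Lender A is cheaper by £298,090.96 − £268,185.28 = £29,905.68.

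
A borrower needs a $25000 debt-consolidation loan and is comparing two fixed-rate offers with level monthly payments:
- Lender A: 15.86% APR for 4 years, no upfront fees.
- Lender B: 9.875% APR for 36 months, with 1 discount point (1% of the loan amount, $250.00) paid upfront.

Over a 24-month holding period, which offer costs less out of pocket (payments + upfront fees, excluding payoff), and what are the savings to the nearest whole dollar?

Lender A by $2,614

Lender A: at 15.86% the monthly rate is 0.0132167, so the payment is 25,000 × 0.0132167 / (1 − 1.0132167^−48) = $706.72.
Lender B: monthly rate = 9.875%/12 = 0.0082292; payment = 25,000 × 0.0082292 / (1 − (1+0.0082292)^−36) = $805.21.
Over 24 months: Lender A costs 24 × $706.72 = $16,961.28; Lender B costs 24 × $805.21 + $250.00 = $19,575.04.
Lender A is cheaper by $19,575.04 − $16,961.28 = $2,613.76.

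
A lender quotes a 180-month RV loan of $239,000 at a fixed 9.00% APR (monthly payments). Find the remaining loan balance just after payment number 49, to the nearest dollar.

$201,766

With monthly rate i = 9%/12 = 0.0075000, the balance after k of n payments is P · [(1+i)^n − (1+i)^k] / [(1+i)^n − 1].
(1+0.0075000)^180 = 3.83804327 and (1+0.0075000)^49 = 1.44214087, so the balance is 239,000 × (3.83804327 − 1.44214087) / (3.83804327 − 1) = $201,766.01.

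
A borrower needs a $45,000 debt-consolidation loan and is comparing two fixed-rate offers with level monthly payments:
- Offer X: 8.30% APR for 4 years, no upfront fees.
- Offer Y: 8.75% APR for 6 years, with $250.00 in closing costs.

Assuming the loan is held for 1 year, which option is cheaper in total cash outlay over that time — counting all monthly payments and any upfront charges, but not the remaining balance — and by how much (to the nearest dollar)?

Offer X: monthly rate = 8.3%/12 = 0.0069167; payment = 45,000 × 0.0069167 / (1 − (1+0.0069167)^−48) = $1,104.93.
Offer Y: monthly rate = 8.75%/12 = 0.0072917; payment = 45,000 × 0.0072917 / (1 − (1+0.0072917)^−72) = $805.58.
Over 12 months: Offer X costs 12 × $1,104.93 = $13,259.16; Offer Y costs 12 × $805.58 + $250.00 = $9,916.96.
Offer Y is cheaper by $13,259.16 − $9,916.96 = $3,342.20.

Offer Y by $3,342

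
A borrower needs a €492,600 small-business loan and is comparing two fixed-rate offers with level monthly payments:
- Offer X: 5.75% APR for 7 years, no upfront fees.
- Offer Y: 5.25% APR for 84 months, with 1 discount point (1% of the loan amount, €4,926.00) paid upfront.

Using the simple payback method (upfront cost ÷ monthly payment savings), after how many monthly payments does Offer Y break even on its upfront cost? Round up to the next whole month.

Offer X: monthly rate = 5.75%/12 = 0.0047917; payment = 492,600 × 0.0047917 / (1 − (1+0.0047917)^−84) = €7,137.28.
Offer Y: monthly rate = 5.25%/12 = 0.0043750; payment = 492,600 × 0.0043750 / (1 − (1+0.0043750)^−84) = €7,020.38.
Monthly savings = €7,137.28 − €7,020.38 = €116.90.
Break-even = €4,926.00 / €116.90 = 42.14 → 43 months.

43 months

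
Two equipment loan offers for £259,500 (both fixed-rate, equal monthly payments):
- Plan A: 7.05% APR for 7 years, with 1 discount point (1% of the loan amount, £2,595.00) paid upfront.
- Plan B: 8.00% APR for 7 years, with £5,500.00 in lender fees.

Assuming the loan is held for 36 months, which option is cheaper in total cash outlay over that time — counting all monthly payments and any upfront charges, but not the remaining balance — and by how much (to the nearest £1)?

Plan A: monthly rate = 7.05%/12 = 0.0058750; payment = 259,500 × 0.0058750 / (1 − (1+0.0058750)^−84) = £3,922.90.
Plan B: monthly rate = 8%/12 = 0.0066667; payment = 259,500 × 0.0066667 / (1 − (1+0.0066667)^−84) = £4,044.62.
Over 36 months: Plan A costs 36 × £3,922.90 + £2,595.00 = £143,819.40; Plan B costs 36 × £4,044.62 + £5,500.00 = £151,106.32.
Plan A is cheaper by £151,106.32 − £143,819.40 = £7,286.92.

Plan A by £7,287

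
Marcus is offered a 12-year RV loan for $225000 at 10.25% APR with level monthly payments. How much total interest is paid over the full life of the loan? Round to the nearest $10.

$166,900

Monthly rate = 10.25%/12 = 0.0085417; payment = 225,000 × 0.0085417 / (1 − (1+0.0085417)^−144) = $2,721.52.
Total paid = 144 × $2,721.52 = $391,898.88; interest = $391,898.88 − $225,000 = $166,898.88.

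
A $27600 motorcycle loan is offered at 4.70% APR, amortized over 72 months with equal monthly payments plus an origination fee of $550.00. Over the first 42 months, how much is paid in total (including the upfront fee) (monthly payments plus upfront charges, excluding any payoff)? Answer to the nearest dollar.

Monthly rate = 4.7%/12 = 0.0039167; payment = 27,600 × 0.0039167 / (1 − (1+0.0039167)^−72) = $440.67.
Total outlay = 42 × $440.67 + $550.00 = $19,058.14.

$19,058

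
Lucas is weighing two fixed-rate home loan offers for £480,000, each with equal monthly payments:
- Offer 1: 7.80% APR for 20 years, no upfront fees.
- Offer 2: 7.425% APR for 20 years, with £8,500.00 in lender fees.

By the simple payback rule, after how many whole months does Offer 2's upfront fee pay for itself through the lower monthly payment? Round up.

Offer 1: at 7.80% the monthly rate is 0.0065000, so the payment is 480,000 × 0.0065000 / (1 − 1.0065000^−240) = £3,955.37.
Offer 2: at 7.425% the monthly rate is 0.0061875, so the payment is 480,000 × 0.0061875 / (1 − 1.0061875^−240) = £3,844.86.
Monthly savings = £3,955.37 − £3,844.86 = £110.51.
Break-even = £8,500.00 / £110.51 = 76.92 → 77 months.

77 months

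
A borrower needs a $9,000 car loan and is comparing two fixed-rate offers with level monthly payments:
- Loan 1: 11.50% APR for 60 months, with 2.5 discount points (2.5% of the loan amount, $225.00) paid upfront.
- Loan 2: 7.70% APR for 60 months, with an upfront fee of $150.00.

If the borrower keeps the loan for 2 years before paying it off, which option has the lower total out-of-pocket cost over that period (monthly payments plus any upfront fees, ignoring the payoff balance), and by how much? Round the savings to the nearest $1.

Loan 1: at 11.50% the monthly rate is 0.0095833, so the payment is 9,000 × 0.0095833 / (1 − 1.0095833^−60) = $197.93.
Loan 2: at 7.70% the monthly rate is 0.0064167, so the payment is 9,000 × 0.0064167 / (1 − 1.0064167^−60) = $181.20.
Over 24 months: Loan 1 costs 24 × $197.93 + $225.00 = $4,975.32; Loan 2 costs 24 × $181.20 + $150.00 = $4,498.80.
Loan 2 is cheaper by $4,975.32 − $4,498.80 = $476.52.

Loan 2 by $477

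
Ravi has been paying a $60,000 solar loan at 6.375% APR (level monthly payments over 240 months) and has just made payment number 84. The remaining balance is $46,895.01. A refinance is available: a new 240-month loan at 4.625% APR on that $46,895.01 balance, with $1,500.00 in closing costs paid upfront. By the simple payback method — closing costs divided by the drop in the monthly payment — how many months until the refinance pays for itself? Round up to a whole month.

11 months

Current payment = 60,000 × 6.375%/12 / (1 − (1+0.0053125)^−240) = $442.94.
Refinanced payment = 46,895.01 × 0.0038542 / (1 − (1+0.0038542)^−240) = $299.85.
Monthly savings = $442.94 − $299.85 = $143.09.
Break-even = $1,500.00 / $143.09 = 10.48 → 11 months.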